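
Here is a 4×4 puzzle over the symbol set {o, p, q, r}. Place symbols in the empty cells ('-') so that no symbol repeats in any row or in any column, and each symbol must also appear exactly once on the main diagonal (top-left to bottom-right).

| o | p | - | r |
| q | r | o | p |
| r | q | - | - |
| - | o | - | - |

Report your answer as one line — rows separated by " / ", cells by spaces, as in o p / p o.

o p q r / q r o p / r q p o / p o r q

(r1,c3) = q
(r3,c3) = p
(r3,c4) = o
(r4,c1) = p
(r4,c3) = r
(r4,c4) = q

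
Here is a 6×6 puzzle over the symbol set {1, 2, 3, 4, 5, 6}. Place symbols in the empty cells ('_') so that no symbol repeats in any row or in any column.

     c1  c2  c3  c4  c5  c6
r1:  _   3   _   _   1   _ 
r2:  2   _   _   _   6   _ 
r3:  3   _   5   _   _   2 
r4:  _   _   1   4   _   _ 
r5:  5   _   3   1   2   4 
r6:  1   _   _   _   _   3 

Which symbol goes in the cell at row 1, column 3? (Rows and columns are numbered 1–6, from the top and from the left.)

2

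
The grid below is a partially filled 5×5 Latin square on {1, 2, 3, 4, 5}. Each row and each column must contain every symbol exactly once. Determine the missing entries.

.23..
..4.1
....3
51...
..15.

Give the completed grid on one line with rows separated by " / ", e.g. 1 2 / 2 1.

1 2 3 4 5 / 3 5 4 2 1 / 2 4 5 1 3 / 5 1 2 3 4 / 4 3 1 5 2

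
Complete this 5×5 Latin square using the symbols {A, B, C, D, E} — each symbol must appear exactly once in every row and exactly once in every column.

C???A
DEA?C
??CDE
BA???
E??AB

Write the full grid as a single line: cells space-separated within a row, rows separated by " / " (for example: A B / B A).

(r2,c4) = B
(r3,c1) = A
(r3,c2) = B
(r4,c5) = D
(r5,c3) = D
(r1,c2) = D
(r1,c4) = E
(r4,c3) = E
(r4,c4) = C
(r5,c2) = C
(r1,c3) = B

C D B E A / D E A B C / A B C D E / B A E C D / E C D A B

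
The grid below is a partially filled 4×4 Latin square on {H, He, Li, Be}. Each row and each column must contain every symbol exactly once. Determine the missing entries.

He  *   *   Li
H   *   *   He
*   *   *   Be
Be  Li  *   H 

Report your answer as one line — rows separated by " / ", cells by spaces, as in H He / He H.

He H Be Li / H Be Li He / Li He H Be / Be Li He H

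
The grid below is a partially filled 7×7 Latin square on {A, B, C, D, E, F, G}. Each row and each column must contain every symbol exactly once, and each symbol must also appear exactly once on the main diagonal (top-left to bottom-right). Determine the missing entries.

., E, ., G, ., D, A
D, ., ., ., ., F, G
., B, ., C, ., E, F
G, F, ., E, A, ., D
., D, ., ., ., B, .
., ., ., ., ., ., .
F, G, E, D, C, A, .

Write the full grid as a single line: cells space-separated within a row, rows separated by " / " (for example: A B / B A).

C E F G B D A / D A C B E F G / A B D C G E F / G F B E A C D / E D G A F B C / B C A F D G E / F G E D C A B

(r3,c1) = A
(r4,c6) = C
(r6,c6) = G
(r7,c7) = B
(r1,c1) = C
(r2,c2) = A
(r2,c4) = B
(r2,c5) = E
(r3,c3) = D
(r3,c5) = G
(r4,c3) = B
(r5,c1) = E
(r5,c5) = F
(r5,c7) = C
(r6,c1) = B
(r6,c2) = C
(r6,c5) = D
(r6,c7) = E
(r1,c3) = F
(r1,c5) = B
(r2,c3) = C
(r5,c4) = A
(r6,c3) = A
(r6,c4) = F
(r5,c3) = G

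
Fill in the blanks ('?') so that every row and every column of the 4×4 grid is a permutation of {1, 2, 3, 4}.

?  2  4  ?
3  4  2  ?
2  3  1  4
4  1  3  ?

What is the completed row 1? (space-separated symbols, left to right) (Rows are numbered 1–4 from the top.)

(r1,c1) = 1
(r1,c4) = 3

1 2 4 3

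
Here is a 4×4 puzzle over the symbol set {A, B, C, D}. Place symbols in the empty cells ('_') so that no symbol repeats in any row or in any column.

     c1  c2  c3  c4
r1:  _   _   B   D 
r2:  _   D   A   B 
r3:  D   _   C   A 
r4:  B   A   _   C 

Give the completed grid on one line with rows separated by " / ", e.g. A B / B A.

A C B D / C D A B / D B C A / B A D C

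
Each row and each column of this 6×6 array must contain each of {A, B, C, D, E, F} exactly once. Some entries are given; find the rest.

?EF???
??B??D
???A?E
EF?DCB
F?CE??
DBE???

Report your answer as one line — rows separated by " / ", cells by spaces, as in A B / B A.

A E F B D C / C A B F E D / B C D A F E / E F A D C B / F D C E B A / D B E C A F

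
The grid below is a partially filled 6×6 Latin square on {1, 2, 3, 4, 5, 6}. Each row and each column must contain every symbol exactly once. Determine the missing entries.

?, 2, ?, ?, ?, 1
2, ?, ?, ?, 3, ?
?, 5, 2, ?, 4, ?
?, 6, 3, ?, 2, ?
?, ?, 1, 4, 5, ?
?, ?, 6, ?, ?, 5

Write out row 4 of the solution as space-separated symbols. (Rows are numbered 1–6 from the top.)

row 1 has {1,2}; column 5 has {2,3,4,5} — only 6 is left for (r1,c5).
row 4 has {2,3,6}; column 6 has {1,5} — only 4 is left for (r4,c6).
row 5 has {1,4,5}; column 2 has {2,5,6} — only 3 is left for (r5,c2).
row 6 has {5,6}; column 5 has {2,3,4,5,6} — only 1 is left for (r6,c5).
row 2 has {2,3}; column 6 has {1,4,5} — only 6 is left for (r2,c6).
row 3 has {2,4,5}; column 6 has {1,4,5,6} — only 3 is left for (r3,c6).
row 5 has {1,3,4,5}; column 1 has {2} — only 6 is left for (r5,c1).
row 5 has {1,3,4,5,6}; column 6 has {1,3,4,5,6} — only 2 is left for (r5,c6).
row 6 has {1,5,6}; column 2 has {2,3,5,6} — only 4 is left for (r6,c2).
row 2 has {2,3,6}; column 2 has {2,3,4,5,6} — only 1 is left for (r2,c2).
row 2 has {1,2,3,6}; column 4 has {4} — only 5 is left for (r2,c4).
row 3 has {2,3,4,5}; column 1 has {2,6} — only 1 is left for (r3,c1).
row 3 has {1,2,3,4,5}; column 4 has {4,5} — only 6 is left for (r3,c4).
row 4 has {2,3,4,6}; column 1 has {1,2,6} — only 5 is left for (r4,c1).
row 4 has {2,3,4,5,6}; column 4 has {4,5,6} — only 1 is left for (r4,c4).

5 6 3 1 2 4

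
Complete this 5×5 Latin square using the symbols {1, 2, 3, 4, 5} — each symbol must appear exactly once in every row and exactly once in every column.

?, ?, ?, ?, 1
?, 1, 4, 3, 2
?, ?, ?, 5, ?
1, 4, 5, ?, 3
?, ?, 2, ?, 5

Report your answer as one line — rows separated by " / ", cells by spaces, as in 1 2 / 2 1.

row 1 has {1}; column 3 has {2,4,5} — only 3 is left for (r1,c3).
row 2 has {1,2,3,4}; column 1 has {1} — only 5 is left for (r2,c1).
row 3 has {5}; column 3 has {2,3,4,5} — only 1 is left for (r3,c3).
row 3 has {1,5}; column 5 has {1,2,3,5} — only 4 is left for (r3,c5).
row 4 has {1,3,4,5}; column 4 has {3,5} — only 2 is left for (r4,c4).
row 5 has {2,5}; column 2 has {1,4} — only 3 is left for (r5,c2).
row 1 has {1,3}; column 4 has {2,3,5} — only 4 is left for (r1,c4).
row 3 has {1,4,5}; column 2 has {1,3,4} — only 2 is left for (r3,c2).
row 5 has {2,3,5}; column 1 has {1,5} — only 4 is left for (r5,c1).
row 5 has {2,3,4,5}; column 4 has {2,3,4,5} — only 1 is left for (r5,c4).
row 1 has {1,3,4}; column 1 has {1,4,5} — only 2 is left for (r1,c1).
row 1 has {1,2,3,4}; column 2 has {1,2,3,4} — only 5 is left for (r1,c2).
row 3 has {1,2,4,5}; column 1 has {1,2,4,5} — only 3 is left for (r3,c1).

2 5 3 4 1 / 5 1 4 3 2 / 3 2 1 5 4 / 1 4 5 2 3 / 4 3 2 1 5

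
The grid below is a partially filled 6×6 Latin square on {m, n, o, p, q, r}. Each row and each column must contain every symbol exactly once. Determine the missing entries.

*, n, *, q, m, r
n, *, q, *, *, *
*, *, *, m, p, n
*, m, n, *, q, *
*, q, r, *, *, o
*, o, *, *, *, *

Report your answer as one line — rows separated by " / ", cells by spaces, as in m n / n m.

o n p q m r / n p q r o m / q r o m p n / r m n o q p / m q r p n o / p o m n r q

Cell (r3,c2): row 3 has {m,n,p}; column 2 has {m,n,o,q} → r.
Cell (r3,c3): row 3 has {m,n,p,r}; column 3 has {n,q,r} → o.
Cell (r4,c6): row 4 has {m,n,q}; column 6 has {n,o,r} → p.
Cell (r5,c5): row 5 has {o,q,r}; column 5 has {m,p,q} → n.
Cell (r6,c5): row 6 has {o}; column 5 has {m,n,p,q} → r.
Cell (r1,c3): row 1 has {m,n,q,r}; column 3 has {n,o,q,r} → p.
Cell (r2,c2): row 2 has {n,q}; column 2 has {m,n,o,q,r} → p.
Cell (r2,c5): row 2 has {n,p,q}; column 5 has {m,n,p,q,r} → o.
Cell (r2,c6): row 2 has {n,o,p,q}; column 6 has {n,o,p,r} → m.
Cell (r3,c1): row 3 has {m,n,o,p,r}; column 1 has {n} → q.
Cell (r5,c4): row 5 has {n,o,q,r}; column 4 has {m,q} → p.
Cell (r6,c3): row 6 has {o,r}; column 3 has {n,o,p,q,r} → m.
Cell (r6,c4): row 6 has {m,o,r}; column 4 has {m,p,q} → n.
Cell (r6,c6): row 6 has {m,n,o,r}; column 6 has {m,n,o,p,r} → q.
Cell (r1,c1): row 1 has {m,n,p,q,r}; column 1 has {n,q} → o.
Cell (r2,c4): row 2 has {m,n,o,p,q}; column 4 has {m,n,p,q} → r.
Cell (r4,c1): row 4 has {m,n,p,q}; column 1 has {n,o,q} → r.
Cell (r4,c4): row 4 has {m,n,p,q,r}; column 4 has {m,n,p,q,r} → o.
Cell (r5,c1): row 5 has {n,o,p,q,r}; column 1 has {n,o,q,r} → m.
Cell (r6,c1): row 6 has {m,n,o,q,r}; column 1 has {m,n,o,q,r} → p.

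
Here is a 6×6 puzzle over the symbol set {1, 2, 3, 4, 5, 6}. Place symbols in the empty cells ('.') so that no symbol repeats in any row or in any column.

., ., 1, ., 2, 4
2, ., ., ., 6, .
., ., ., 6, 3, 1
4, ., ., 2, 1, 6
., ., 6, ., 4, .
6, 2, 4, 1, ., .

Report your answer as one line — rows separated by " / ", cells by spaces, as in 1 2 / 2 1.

3 6 1 5 2 4 / 2 1 3 4 6 5 / 5 4 2 6 3 1 / 4 3 5 2 1 6 / 1 5 6 3 4 2 / 6 2 4 1 5 3

row 3 has {1,3,6}; column 1 has {2,4,6} — only 5 is left for (r3,c1).
row 3 has {1,3,5,6}; column 2 has {2} — only 4 is left for (r3,c2).
row 3 has {1,3,4,5,6}; column 3 has {1,4,6} — only 2 is left for (r3,c3).
row 6 has {1,2,4,6}; column 5 has {1,2,3,4,6} — only 5 is left for (r6,c5).
row 6 has {1,2,4,5,6}; column 6 has {1,4,6} — only 3 is left for (r6,c6).
row 1 has {1,2,4}; column 1 has {2,4,5,6} — only 3 is left for (r1,c1).
row 1 has {1,2,3,4}; column 4 has {1,2,6} — only 5 is left for (r1,c4).
row 2 has {2,6}; column 6 has {1,3,4,6} — only 5 is left for (r2,c6).
row 5 has {4,6}; column 1 has {2,3,4,5,6} — only 1 is left for (r5,c1).
row 5 has {1,4,6}; column 4 has {1,2,5,6} — only 3 is left for (r5,c4).
row 5 has {1,3,4,6}; column 6 has {1,3,4,5,6} — only 2 is left for (r5,c6).
row 1 has {1,2,3,4,5}; column 2 has {2,4} — only 6 is left for (r1,c2).
row 2 has {2,5,6}; column 3 has {1,2,4,6} — only 3 is left for (r2,c3).
row 2 has {2,3,5,6}; column 4 has {1,2,3,5,6} — only 4 is left for (r2,c4).
row 4 has {1,2,4,6}; column 3 has {1,2,3,4,6} — only 5 is left for (r4,c3).
row 5 has {1,2,3,4,6}; column 2 has {2,4,6} — only 5 is left for (r5,c2).
row 2 has {2,3,4,5,6}; column 2 has {2,4,5,6} — only 1 is left for (r2,c2).
row 4 has {1,2,4,5,6}; column 2 has {1,2,4,5,6} — only 3 is left for (r4,c2).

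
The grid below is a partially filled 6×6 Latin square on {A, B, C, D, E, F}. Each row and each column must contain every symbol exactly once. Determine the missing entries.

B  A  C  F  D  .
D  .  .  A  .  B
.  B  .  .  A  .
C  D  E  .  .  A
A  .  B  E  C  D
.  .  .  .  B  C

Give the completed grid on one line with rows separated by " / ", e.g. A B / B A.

B A C F D E / D C F A E B / E B D C A F / C D E B F A / A F B E C D / F E A D B C

(r1,c6) = E
(r2,c3) = F
(r2,c5) = E
(r3,c3) = D
(r3,c4) = C
(r3,c6) = F
(r4,c4) = B
(r4,c5) = F
(r5,c2) = F
(r6,c2) = E
(r6,c3) = A
(r6,c4) = D
(r2,c2) = C
(r3,c1) = E
(r6,c1) = F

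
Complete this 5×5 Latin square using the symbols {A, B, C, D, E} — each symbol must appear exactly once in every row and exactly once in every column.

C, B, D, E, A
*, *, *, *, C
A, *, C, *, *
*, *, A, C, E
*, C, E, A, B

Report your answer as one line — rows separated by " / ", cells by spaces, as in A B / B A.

row 2 has {C}; column 3 has {A,C,D,E} — only B is left for (r2,c3).
row 2 has {B,C}; column 4 has {A,C,E} — only D is left for (r2,c4).
row 3 has {A,C}; column 4 has {A,C,D,E} — only B is left for (r3,c4).
row 3 has {A,B,C}; column 5 has {A,B,C,E} — only D is left for (r3,c5).
row 4 has {A,C,E}; column 2 has {B,C} — only D is left for (r4,c2).
row 5 has {A,B,C,E}; column 1 has {A,C} — only D is left for (r5,c1).
row 2 has {B,C,D}; column 1 has {A,C,D} — only E is left for (r2,c1).
row 2 has {B,C,D,E}; column 2 has {B,C,D} — only A is left for (r2,c2).
row 3 has {A,B,C,D}; column 2 has {A,B,C,D} — only E is left for (r3,c2).
row 4 has {A,C,D,E}; column 1 has {A,C,D,E} — only B is left for (r4,c1).

C B D E A / E A B D C / A E C B D / B D A C E / D C E A B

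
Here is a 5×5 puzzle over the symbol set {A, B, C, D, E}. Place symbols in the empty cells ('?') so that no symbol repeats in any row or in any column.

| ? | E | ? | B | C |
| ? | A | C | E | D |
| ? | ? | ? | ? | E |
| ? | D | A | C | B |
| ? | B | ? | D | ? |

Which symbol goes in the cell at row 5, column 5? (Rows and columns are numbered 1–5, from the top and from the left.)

(r1,c3) = D
(r2,c1) = B
(r3,c2) = C
(r3,c3) = B
(r3,c4) = A
(r4,c1) = E
(r5,c3) = E
(r5,c5) = A

A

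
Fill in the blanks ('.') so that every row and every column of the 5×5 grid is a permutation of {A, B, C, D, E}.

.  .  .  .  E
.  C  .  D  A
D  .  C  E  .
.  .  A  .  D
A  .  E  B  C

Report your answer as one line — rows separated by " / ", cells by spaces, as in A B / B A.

(r2,c3) = B
(r3,c5) = B
(r4,c4) = C
(r5,c2) = D
(r1,c3) = D
(r1,c4) = A
(r2,c1) = E
(r3,c2) = A
(r4,c1) = B
(r4,c2) = E
(r1,c1) = C
(r1,c2) = B

C B D A E / E C B D A / D A C E B / B E A C D / A D E B C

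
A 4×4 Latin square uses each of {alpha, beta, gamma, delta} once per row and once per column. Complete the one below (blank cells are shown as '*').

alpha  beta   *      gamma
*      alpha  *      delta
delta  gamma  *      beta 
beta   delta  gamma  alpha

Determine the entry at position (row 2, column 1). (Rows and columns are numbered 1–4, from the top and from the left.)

gamma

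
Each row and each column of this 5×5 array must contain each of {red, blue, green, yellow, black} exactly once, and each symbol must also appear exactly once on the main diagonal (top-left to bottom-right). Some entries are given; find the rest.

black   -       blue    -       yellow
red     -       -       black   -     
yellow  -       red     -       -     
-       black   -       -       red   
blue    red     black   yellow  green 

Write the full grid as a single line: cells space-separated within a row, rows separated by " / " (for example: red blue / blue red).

black green blue red yellow / red yellow green black blue / yellow blue red green black / green black yellow blue red / blue red black yellow green

row 1 has {blue,yellow,black}; column 2 has {red,black} — only green is left for (r1,c2).
row 1 has {blue,green,yellow,black}; column 4 has {yellow,black} — only red is left for (r1,c4).
row 2 has {red,black}; column 5 has {red,green,yellow} — only blue is left for (r2,c5).
row 3 has {red,yellow}; column 2 has {red,green,black} — only blue is left for (r3,c2).
row 3 has {red,blue,yellow}; column 4 has {red,yellow,black} — only green is left for (r3,c4).
row 3 has {red,blue,green,yellow}; column 5 has {red,blue,green,yellow} — only black is left for (r3,c5).
row 4 has {red,black}; column 1 has {red,blue,yellow,black} — only green is left for (r4,c1).
row 4 has {red,green,black}; column 3 has {red,blue,black} — only yellow is left for (r4,c3).
row 4 has {red,green,yellow,black}; column 4 has {red,green,yellow,black}; the diagonal has {red,green,black} — only blue is left for (r4,c4).
row 2 has {red,blue,black}; column 2 has {red,blue,green,black}; the diagonal has {red,blue,green,black} — only yellow is left for (r2,c2).
row 2 has {red,blue,yellow,black}; column 3 has {red,blue,yellow,black} — only green is left for (r2,c3).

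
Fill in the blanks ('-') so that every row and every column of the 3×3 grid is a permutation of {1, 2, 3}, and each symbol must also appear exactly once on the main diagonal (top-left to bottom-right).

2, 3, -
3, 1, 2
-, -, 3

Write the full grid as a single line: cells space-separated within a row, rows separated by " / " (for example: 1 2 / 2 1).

2 3 1 / 3 1 2 / 1 2 3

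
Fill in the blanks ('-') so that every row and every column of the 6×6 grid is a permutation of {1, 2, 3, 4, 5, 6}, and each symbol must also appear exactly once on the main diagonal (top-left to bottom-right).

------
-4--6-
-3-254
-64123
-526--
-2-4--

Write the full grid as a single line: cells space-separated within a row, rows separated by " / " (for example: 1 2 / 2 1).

Cell (r1,c2): row 1 is empty so far; column 2 has {2,3,4,5,6} → 1.
Cell (r3,c3): row 3 has {2,3,4,5}; column 3 has {2,4}; the diagonal has {1,4} → 6.
Cell (r4,c1): row 4 has {1,2,3,4,6}; column 1 is empty so far → 5.
Cell (r5,c5): row 5 has {2,5,6}; column 5 has {2,5,6}; the diagonal has {1,4,6} → 3.
Cell (r5,c6): row 5 has {2,3,5,6}; column 6 has {3,4} → 1.
Cell (r6,c5): row 6 has {2,4}; column 5 has {2,3,5,6} → 1.
Cell (r6,c6): row 6 has {1,2,4}; column 6 has {1,3,4}; the diagonal has {1,3,4,6} → 5.
Cell (r1,c1): row 1 has {1}; column 1 has {5}; the diagonal has {1,3,4,5,6} → 2.
Cell (r1,c5): row 1 has {1,2}; column 5 has {1,2,3,5,6} → 4.
Cell (r1,c6): row 1 has {1,2,4}; column 6 has {1,3,4,5} → 6.
Cell (r2,c6): row 2 has {4,6}; column 6 has {1,3,4,5,6} → 2.
Cell (r3,c1): row 3 has {2,3,4,5,6}; column 1 has {2,5} → 1.
Cell (r5,c1): row 5 has {1,2,3,5,6}; column 1 has {1,2,5} → 4.
Cell (r6,c3): row 6 has {1,2,4,5}; column 3 has {2,4,6} → 3.
Cell (r1,c3): row 1 has {1,2,4,6}; column 3 has {2,3,4,6} → 5.
Cell (r1,c4): row 1 has {1,2,4,5,6}; column 4 has {1,2,4,6} → 3.
Cell (r2,c1): row 2 has {2,4,6}; column 1 has {1,2,4,5} → 3.
Cell (r2,c3): row 2 has {2,3,4,6}; column 3 has {2,3,4,5,6} → 1.
Cell (r2,c4): row 2 has {1,2,3,4,6}; column 4 has {1,2,3,4,6} → 5.
Cell (r6,c1): row 6 has {1,2,3,4,5}; column 1 has {1,2,3,4,5} → 6.

2 1 5 3 4 6 / 3 4 1 5 6 2 / 1 3 6 2 5 4 / 5 6 4 1 2 3 / 4 5 2 6 3 1 / 6 2 3 4 1 5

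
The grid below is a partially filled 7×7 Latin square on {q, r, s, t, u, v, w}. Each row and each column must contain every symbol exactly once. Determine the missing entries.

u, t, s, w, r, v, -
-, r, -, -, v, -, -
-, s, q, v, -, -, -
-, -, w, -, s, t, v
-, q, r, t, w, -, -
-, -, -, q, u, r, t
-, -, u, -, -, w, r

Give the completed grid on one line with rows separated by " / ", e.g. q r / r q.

(r1,c7) = q
(r2,c3) = t
(r3,c5) = t
(r3,c6) = u
(r3,c7) = w
(r4,c2) = u
(r4,c4) = r
(r5,c6) = s
(r5,c7) = u
(r6,c3) = v
(r7,c2) = v
(r7,c4) = s
(r7,c5) = q
(r2,c4) = u
(r2,c6) = q
(r2,c7) = s
(r3,c1) = r
(r4,c1) = q
(r5,c1) = v
(r6,c2) = w
(r7,c1) = t
(r2,c1) = w
(r6,c1) = s

u t s w r v q / w r t u v q s / r s q v t u w / q u w r s t v / v q r t w s u / s w v q u r t / t v u s q w r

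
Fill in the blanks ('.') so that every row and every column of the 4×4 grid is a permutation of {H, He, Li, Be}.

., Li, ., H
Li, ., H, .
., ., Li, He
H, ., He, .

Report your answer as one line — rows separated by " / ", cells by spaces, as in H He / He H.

He Li Be H / Li He H Be / Be H Li He / H Be He Li

(r1,c3) = Be
(r2,c4) = Be
(r3,c1) = Be
(r3,c2) = H
(r4,c2) = Be
(r4,c4) = Li
(r1,c1) = He
(r2,c2) = He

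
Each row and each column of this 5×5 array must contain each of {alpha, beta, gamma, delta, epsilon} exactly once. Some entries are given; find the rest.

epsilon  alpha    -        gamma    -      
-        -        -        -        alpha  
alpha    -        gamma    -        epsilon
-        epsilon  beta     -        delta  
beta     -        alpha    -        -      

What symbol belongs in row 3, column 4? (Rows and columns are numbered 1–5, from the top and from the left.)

delta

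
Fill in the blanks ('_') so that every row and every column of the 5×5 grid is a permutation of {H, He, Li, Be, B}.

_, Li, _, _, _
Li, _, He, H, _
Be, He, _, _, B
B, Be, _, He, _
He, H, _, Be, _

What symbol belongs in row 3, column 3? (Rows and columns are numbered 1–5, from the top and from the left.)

(r1,c1) = H
(r1,c4) = B
(r2,c2) = B
(r2,c5) = Be
(r3,c4) = Li
(r5,c5) = Li
(r1,c3) = Be
(r1,c5) = He
(r3,c3) = H

H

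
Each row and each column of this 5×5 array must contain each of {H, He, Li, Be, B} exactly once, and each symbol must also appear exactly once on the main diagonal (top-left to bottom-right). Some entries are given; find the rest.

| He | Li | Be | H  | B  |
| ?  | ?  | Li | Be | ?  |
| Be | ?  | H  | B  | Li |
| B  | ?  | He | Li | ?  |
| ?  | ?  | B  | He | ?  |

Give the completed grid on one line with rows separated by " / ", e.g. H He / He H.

He Li Be H B / H B Li Be He / Be He H B Li / B Be He Li H / Li H B He Be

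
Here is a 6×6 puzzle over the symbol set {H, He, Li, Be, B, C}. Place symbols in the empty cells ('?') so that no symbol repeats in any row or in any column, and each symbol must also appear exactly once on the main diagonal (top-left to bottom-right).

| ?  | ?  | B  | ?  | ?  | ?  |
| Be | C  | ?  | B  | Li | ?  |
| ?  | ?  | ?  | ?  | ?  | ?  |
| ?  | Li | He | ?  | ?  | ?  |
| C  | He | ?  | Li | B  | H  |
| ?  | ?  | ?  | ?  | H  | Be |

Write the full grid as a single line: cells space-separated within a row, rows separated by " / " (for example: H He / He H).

He H B Be C Li / Be C H B Li He / H Be Li C He B / B Li He H Be C / C He Be Li B H / Li B C He H Be

(r2,c3): row 2 has {Li,Be,B,C}; column 3 has {He,B}, so it must be H.
(r2,c6): row 2 has {H,Li,Be,B,C}; column 6 has {H,Be}, so it must be He.
(r3,c3): row 3 is empty so far; column 3 has {H,He,B}; the diagonal has {Be,B,C}, so it must be Li.
(r4,c4): row 4 has {He,Li}; column 4 has {Li,B}; the diagonal has {Li,Be,B,C}, so it must be H.
(r5,c3): row 5 has {H,He,Li,B,C}; column 3 has {H,He,Li,B}, so it must be Be.
(r6,c2): row 6 has {H,Be}; column 2 has {He,Li,C}, so it must be B.
(r6,c3): row 6 has {H,Be,B}; column 3 has {H,He,Li,Be,B}, so it must be C.
(r6,c4): row 6 has {H,Be,B,C}; column 4 has {H,Li,B}, so it must be He.
(r1,c1): row 1 has {B}; column 1 has {Be,C}; the diagonal has {H,Li,Be,B,C}, so it must be He.
(r4,c1): row 4 has {H,He,Li}; column 1 has {He,Be,C}, so it must be B.
(r4,c6): row 4 has {H,He,Li,B}; column 6 has {H,He,Be}, so it must be C.
(r6,c1): row 6 has {H,He,Be,B,C}; column 1 has {He,Be,B,C}, so it must be Li.
(r1,c6): row 1 has {He,B}; column 6 has {H,He,Be,C}, so it must be Li.
(r3,c1): row 3 has {Li}; column 1 has {He,Li,Be,B,C}, so it must be H.
(r3,c2): row 3 has {H,Li}; column 2 has {He,Li,B,C}, so it must be Be.
(r3,c4): row 3 has {H,Li,Be}; column 4 has {H,He,Li,B}, so it must be C.
(r3,c5): row 3 has {H,Li,Be,C}; column 5 has {H,Li,B}, so it must be He.
(r3,c6): row 3 has {H,He,Li,Be,C}; column 6 has {H,He,Li,Be,C}, so it must be B.
(r4,c5): row 4 has {H,He,Li,B,C}; column 5 has {H,He,Li,B}, so it must be Be.
(r1,c2): row 1 has {He,Li,B}; column 2 has {He,Li,Be,B,C}, so it must be H.
(r1,c4): row 1 has {H,He,Li,B}; column 4 has {H,He,Li,B,C}, so it must be Be.
(r1,c5): row 1 has {H,He,Li,Be,B}; column 5 has {H,He,Li,Be,B}, so it must be C.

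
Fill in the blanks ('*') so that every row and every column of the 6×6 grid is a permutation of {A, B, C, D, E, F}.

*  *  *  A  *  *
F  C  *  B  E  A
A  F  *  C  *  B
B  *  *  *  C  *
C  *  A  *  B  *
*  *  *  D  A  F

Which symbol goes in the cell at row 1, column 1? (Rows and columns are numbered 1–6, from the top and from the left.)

At row 2, column 3: row 2 has {A,B,C,E,F}; column 3 has {A}; that leaves D.
At row 3, column 3: row 3 has {A,B,C,F}; column 3 has {A,D}; that leaves E.
At row 3, column 5: row 3 has {A,B,C,E,F}; column 5 has {A,B,C,E}; that leaves D.
At row 4, column 3: row 4 has {B,C}; column 3 has {A,D,E}; that leaves F.
At row 4, column 4: row 4 has {B,C,F}; column 4 has {A,B,C,D}; that leaves E.
At row 4, column 6: row 4 has {B,C,E,F}; column 6 has {A,B,F}; that leaves D.
At row 5, column 4: row 5 has {A,B,C}; column 4 has {A,B,C,D,E}; that leaves F.
At row 5, column 6: row 5 has {A,B,C,F}; column 6 has {A,B,D,F}; that leaves E.
At row 6, column 1: row 6 has {A,D,F}; column 1 has {A,B,C,F}; that leaves E.
At row 6, column 2: row 6 has {A,D,E,F}; column 2 has {C,F}; that leaves B.
At row 6, column 3: row 6 has {A,B,D,E,F}; column 3 has {A,D,E,F}; that leaves C.
At row 1, column 1: row 1 has {A}; column 1 has {A,B,C,E,F}; that leaves D.

D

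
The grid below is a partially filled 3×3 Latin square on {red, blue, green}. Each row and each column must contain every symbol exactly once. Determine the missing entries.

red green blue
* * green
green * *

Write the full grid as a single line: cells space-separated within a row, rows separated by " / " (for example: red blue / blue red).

(r2,c1) = blue
(r2,c2) = red
(r3,c2) = blue
(r3,c3) = red

red green blue / blue red green / green blue red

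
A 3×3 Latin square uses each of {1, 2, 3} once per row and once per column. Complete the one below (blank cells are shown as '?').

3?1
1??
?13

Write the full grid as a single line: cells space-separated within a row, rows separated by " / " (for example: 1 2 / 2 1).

(r1,c2): row 1 has {1,3}; column 2 has {1}, so it must be 2.
(r2,c2): row 2 has {1}; column 2 has {1,2}, so it must be 3.
(r2,c3): row 2 has {1,3}; column 3 has {1,3}, so it must be 2.
(r3,c1): row 3 has {1,3}; column 1 has {1,3}, so it must be 2.

3 2 1 / 1 3 2 / 2 1 3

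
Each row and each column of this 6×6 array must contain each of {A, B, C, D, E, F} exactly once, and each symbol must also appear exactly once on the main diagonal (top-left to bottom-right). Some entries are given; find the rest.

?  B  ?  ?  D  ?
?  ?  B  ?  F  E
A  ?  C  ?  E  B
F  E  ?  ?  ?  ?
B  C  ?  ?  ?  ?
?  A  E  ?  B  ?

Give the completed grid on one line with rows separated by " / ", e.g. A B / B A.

(r1,c1) = E
(r2,c2) = D
(r3,c2) = F
(r3,c4) = D
(r5,c5) = A
(r6,c6) = F
(r2,c1) = C
(r2,c4) = A
(r4,c4) = B
(r4,c5) = C
(r5,c6) = D
(r6,c1) = D
(r6,c4) = C
(r1,c4) = F
(r4,c6) = A
(r5,c3) = F
(r5,c4) = E
(r1,c3) = A
(r1,c6) = C
(r4,c3) = D

E B A F D C / C D B A F E / A F C D E B / F E D B C A / B C F E A D / D A E C B F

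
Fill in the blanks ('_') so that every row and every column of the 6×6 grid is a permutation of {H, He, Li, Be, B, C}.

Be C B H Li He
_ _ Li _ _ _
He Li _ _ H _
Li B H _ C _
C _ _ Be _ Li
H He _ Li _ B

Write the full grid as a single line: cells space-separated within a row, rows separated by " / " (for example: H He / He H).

Be C B H Li He / B Be Li C He H / He Li Be B H C / Li B H He C Be / C H He Be B Li / H He C Li Be B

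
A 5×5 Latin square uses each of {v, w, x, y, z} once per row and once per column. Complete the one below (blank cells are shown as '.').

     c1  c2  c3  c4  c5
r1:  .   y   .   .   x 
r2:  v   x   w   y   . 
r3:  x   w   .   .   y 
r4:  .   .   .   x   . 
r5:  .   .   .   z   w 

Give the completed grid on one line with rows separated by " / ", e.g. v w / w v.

z y v w x / v x w y z / x w z v y / w z y x v / y v x z w

(r2,c5): row 2 has {v,w,x,y}; column 5 has {w,x,y}, so it must be z.
(r3,c4): row 3 has {w,x,y}; column 4 has {x,y,z}, so it must be v.
(r4,c5): row 4 has {x}; column 5 has {w,x,y,z}, so it must be v.
(r5,c1): row 5 has {w,z}; column 1 has {v,x}, so it must be y.
(r5,c2): row 5 has {w,y,z}; column 2 has {w,x,y}, so it must be v.
(r5,c3): row 5 has {v,w,y,z}; column 3 has {w}, so it must be x.
(r1,c4): row 1 has {x,y}; column 4 has {v,x,y,z}, so it must be w.
(r3,c3): row 3 has {v,w,x,y}; column 3 has {w,x}, so it must be z.
(r4,c2): row 4 has {v,x}; column 2 has {v,w,x,y}, so it must be z.
(r4,c3): row 4 has {v,x,z}; column 3 has {w,x,z}, so it must be y.
(r1,c1): row 1 has {w,x,y}; column 1 has {v,x,y}, so it must be z.
(r1,c3): row 1 has {w,x,y,z}; column 3 has {w,x,y,z}, so it must be v.
(r4,c1): row 4 has {v,x,y,z}; column 1 has {v,x,y,z}, so it must be w.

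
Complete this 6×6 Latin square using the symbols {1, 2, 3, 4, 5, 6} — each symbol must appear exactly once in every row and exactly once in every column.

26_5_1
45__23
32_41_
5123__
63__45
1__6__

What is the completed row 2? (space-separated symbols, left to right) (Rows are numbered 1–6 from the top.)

4 5 6 1 2 3

Cell (r1,c5): row 1 has {1,2,5,6}; column 5 has {1,2,4} → 3.
Cell (r2,c4): row 2 has {2,3,4,5}; column 4 has {3,4,5,6} → 1.
Cell (r3,c6): row 3 has {1,2,3,4}; column 6 has {1,3,5} → 6.
Cell (r4,c5): row 4 has {1,2,3,5}; column 5 has {1,2,3,4} → 6.
Cell (r4,c6): row 4 has {1,2,3,5,6}; column 6 has {1,3,5,6} → 4.
Cell (r5,c3): row 5 has {3,4,5,6}; column 3 has {2} → 1.
Cell (r5,c4): row 5 has {1,3,4,5,6}; column 4 has {1,3,4,5,6} → 2.
Cell (r6,c2): row 6 has {1,6}; column 2 has {1,2,3,5,6} → 4.
Cell (r6,c5): row 6 has {1,4,6}; column 5 has {1,2,3,4,6} → 5.
Cell (r6,c6): row 6 has {1,4,5,6}; column 6 has {1,3,4,5,6} → 2.
Cell (r1,c3): row 1 has {1,2,3,5,6}; column 3 has {1,2} → 4.
Cell (r2,c3): row 2 has {1,2,3,4,5}; column 3 has {1,2,4} → 6.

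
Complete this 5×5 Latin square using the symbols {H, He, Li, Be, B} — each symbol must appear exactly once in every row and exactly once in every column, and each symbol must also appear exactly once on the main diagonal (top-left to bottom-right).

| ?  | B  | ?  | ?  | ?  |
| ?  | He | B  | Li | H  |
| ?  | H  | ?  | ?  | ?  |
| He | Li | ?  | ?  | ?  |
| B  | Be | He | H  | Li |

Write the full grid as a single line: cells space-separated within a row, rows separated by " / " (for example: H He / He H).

(r2,c1) = Be
(r3,c1) = Li
(r3,c3) = Be
(r4,c3) = H
(r4,c4) = B
(r4,c5) = Be
(r1,c1) = H
(r1,c3) = Li
(r1,c5) = He
(r3,c4) = He
(r3,c5) = B
(r1,c4) = Be

H B Li Be He / Be He B Li H / Li H Be He B / He Li H B Be / B Be He H Li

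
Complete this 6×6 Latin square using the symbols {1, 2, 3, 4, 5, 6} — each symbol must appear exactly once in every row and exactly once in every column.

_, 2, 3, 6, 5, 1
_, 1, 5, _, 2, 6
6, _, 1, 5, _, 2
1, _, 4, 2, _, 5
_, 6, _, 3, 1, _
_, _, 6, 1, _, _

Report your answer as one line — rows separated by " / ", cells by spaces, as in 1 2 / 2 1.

4 2 3 6 5 1 / 3 1 5 4 2 6 / 6 4 1 5 3 2 / 1 3 4 2 6 5 / 5 6 2 3 1 4 / 2 5 6 1 4 3

row 1 has {1,2,3,5,6}; column 1 has {1,6} — only 4 is left for (r1,c1).
row 2 has {1,2,5,6}; column 1 has {1,4,6} — only 3 is left for (r2,c1).
row 2 has {1,2,3,5,6}; column 4 has {1,2,3,5,6} — only 4 is left for (r2,c4).
row 4 has {1,2,4,5}; column 2 has {1,2,6} — only 3 is left for (r4,c2).
row 4 has {1,2,3,4,5}; column 5 has {1,2,5} — only 6 is left for (r4,c5).
row 5 has {1,3,6}; column 3 has {1,3,4,5,6} — only 2 is left for (r5,c3).
row 5 has {1,2,3,6}; column 6 has {1,2,5,6} — only 4 is left for (r5,c6).
row 6 has {1,6}; column 6 has {1,2,4,5,6} — only 3 is left for (r6,c6).
row 3 has {1,2,5,6}; column 2 has {1,2,3,6} — only 4 is left for (r3,c2).
row 3 has {1,2,4,5,6}; column 5 has {1,2,5,6} — only 3 is left for (r3,c5).
row 5 has {1,2,3,4,6}; column 1 has {1,3,4,6} — only 5 is left for (r5,c1).
row 6 has {1,3,6}; column 1 has {1,3,4,5,6} — only 2 is left for (r6,c1).
row 6 has {1,2,3,6}; column 2 has {1,2,3,4,6} — only 5 is left for (r6,c2).
row 6 has {1,2,3,5,6}; column 5 has {1,2,3,5,6} — only 4 is left for (r6,c5).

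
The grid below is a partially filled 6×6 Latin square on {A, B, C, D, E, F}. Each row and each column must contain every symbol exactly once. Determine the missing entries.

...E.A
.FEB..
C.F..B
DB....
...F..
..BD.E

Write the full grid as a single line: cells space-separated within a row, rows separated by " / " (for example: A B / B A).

(r2,c1): row 2 has {B,E,F}; column 1 has {C,D}, so it must be A.
(r3,c4): row 3 has {B,C,F}; column 4 has {B,D,E,F}, so it must be A.
(r4,c4): row 4 has {B,D}; column 4 has {A,B,D,E,F}, so it must be C.
(r4,c6): row 4 has {B,C,D}; column 6 has {A,B,E}, so it must be F.
(r6,c1): row 6 has {B,D,E}; column 1 has {A,C,D}, so it must be F.
(r1,c1): row 1 has {A,E}; column 1 has {A,C,D,F}, so it must be B.
(r4,c3): row 4 has {B,C,D,F}; column 3 has {B,E,F}, so it must be A.
(r4,c5): row 4 has {A,B,C,D,F}; column 5 is empty so far, so it must be E.
(r5,c1): row 5 has {F}; column 1 has {A,B,C,D,F}, so it must be E.
(r3,c5): row 3 has {A,B,C,F}; column 5 has {E}, so it must be D.
(r2,c5): row 2 has {A,B,E,F}; column 5 has {D,E}, so it must be C.
(r2,c6): row 2 has {A,B,C,E,F}; column 6 has {A,B,E,F}, so it must be D.
(r3,c2): row 3 has {A,B,C,D,F}; column 2 has {B,F}, so it must be E.
(r5,c6): row 5 has {E,F}; column 6 has {A,B,D,E,F}, so it must be C.
(r6,c5): row 6 has {B,D,E,F}; column 5 has {C,D,E}, so it must be A.
(r1,c5): row 1 has {A,B,E}; column 5 has {A,C,D,E}, so it must be F.
(r5,c3): row 5 has {C,E,F}; column 3 has {A,B,E,F}, so it must be D.
(r5,c5): row 5 has {C,D,E,F}; column 5 has {A,C,D,E,F}, so it must be B.
(r6,c2): row 6 has {A,B,D,E,F}; column 2 has {B,E,F}, so it must be C.
(r1,c2): row 1 has {A,B,E,F}; column 2 has {B,C,E,F}, so it must be D.
(r1,c3): row 1 has {A,B,D,E,F}; column 3 has {A,B,D,E,F}, so it must be C.
(r5,c2): row 5 has {B,C,D,E,F}; column 2 has {B,C,D,E,F}, so it must be A.

B D C E F A / A F E B C D / C E F A D B / D B A C E F / E A D F B C / F C B D A E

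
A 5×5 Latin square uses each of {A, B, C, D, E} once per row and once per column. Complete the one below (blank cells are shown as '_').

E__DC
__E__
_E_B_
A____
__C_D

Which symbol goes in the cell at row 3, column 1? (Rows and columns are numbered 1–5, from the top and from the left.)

Cell (r3,c5): row 3 has {B,E}; column 5 has {C,D} → A.
Cell (r5,c1): row 5 has {C,D}; column 1 has {A,E} → B.
Cell (r5,c2): row 5 has {B,C,D}; column 2 has {E} → A.
Cell (r5,c4): row 5 has {A,B,C,D}; column 4 has {B,D} → E.
Cell (r1,c2): row 1 has {C,D,E}; column 2 has {A,E} → B.
Cell (r1,c3): row 1 has {B,C,D,E}; column 3 has {C,E} → A.
Cell (r2,c5): row 2 has {E}; column 5 has {A,C,D} → B.
Cell (r3,c3): row 3 has {A,B,E}; column 3 has {A,C,E} → D.
Cell (r4,c3): row 4 has {A}; column 3 has {A,C,D,E} → B.
Cell (r4,c4): row 4 has {A,B}; column 4 has {B,D,E} → C.
Cell (r4,c5): row 4 has {A,B,C}; column 5 has {A,B,C,D} → E.
Cell (r2,c4): row 2 has {B,E}; column 4 has {B,C,D,E} → A.
Cell (r3,c1): row 3 has {A,B,D,E}; column 1 has {A,B,E} → C.

C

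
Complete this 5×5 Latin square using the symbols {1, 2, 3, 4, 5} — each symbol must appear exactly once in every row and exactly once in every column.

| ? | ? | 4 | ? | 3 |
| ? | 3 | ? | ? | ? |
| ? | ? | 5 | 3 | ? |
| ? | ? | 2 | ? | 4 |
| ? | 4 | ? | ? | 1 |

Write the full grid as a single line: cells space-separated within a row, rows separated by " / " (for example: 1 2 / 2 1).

1 2 4 5 3 / 2 3 1 4 5 / 4 1 5 3 2 / 3 5 2 1 4 / 5 4 3 2 1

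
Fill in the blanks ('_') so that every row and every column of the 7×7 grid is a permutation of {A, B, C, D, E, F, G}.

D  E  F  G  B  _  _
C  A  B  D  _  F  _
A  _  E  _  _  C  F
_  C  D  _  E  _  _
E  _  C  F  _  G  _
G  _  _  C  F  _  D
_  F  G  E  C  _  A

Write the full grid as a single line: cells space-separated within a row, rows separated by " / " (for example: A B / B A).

D E F G B A C / C A B D G F E / A G E B D C F / F C D A E B G / E D C F A G B / G B A C F E D / B F G E C D A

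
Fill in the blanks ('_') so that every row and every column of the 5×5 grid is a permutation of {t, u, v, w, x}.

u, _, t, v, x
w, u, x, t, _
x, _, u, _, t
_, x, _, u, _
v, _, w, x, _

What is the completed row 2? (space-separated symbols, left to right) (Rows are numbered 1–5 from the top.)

At row 1, column 2: row 1 has {t,u,v,x}; column 2 has {u,x}; that leaves w.
At row 2, column 5: row 2 has {t,u,w,x}; column 5 has {t,x}; that leaves v.

w u x t v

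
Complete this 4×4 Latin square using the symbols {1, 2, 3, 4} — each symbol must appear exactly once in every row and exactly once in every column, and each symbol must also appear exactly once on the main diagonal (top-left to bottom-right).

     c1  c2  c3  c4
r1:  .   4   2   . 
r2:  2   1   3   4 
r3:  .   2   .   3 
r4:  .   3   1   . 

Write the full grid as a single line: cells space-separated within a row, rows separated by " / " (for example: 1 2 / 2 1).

3 4 2 1 / 2 1 3 4 / 1 2 4 3 / 4 3 1 2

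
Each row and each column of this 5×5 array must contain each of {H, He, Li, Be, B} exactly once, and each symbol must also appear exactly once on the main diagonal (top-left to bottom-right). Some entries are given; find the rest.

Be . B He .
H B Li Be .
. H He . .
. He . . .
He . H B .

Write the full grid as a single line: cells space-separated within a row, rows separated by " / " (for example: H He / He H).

Be Li B He H / H B Li Be He / B H He Li Be / Li He Be H B / He Be H B Li

(r1,c2) = Li
(r1,c5) = H
(r2,c5) = He
(r3,c4) = Li
(r4,c3) = Be
(r4,c4) = H
(r5,c2) = Be
(r5,c5) = Li
(r3,c1) = B
(r3,c5) = Be
(r4,c1) = Li
(r4,c5) = B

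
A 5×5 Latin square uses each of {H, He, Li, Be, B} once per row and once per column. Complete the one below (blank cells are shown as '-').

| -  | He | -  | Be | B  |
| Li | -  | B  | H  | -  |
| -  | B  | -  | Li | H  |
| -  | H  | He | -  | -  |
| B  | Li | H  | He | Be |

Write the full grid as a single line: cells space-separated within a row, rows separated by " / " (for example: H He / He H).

H He Li Be B / Li Be B H He / He B Be Li H / Be H He B Li / B Li H He Be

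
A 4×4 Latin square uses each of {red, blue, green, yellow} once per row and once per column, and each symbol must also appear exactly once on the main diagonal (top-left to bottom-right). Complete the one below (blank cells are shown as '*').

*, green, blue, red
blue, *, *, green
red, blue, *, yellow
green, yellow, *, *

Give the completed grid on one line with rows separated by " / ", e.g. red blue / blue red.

row 1 has {red,blue,green}; column 1 has {red,blue,green}; the diagonal is empty so far — only yellow is left for (r1,c1).
row 2 has {blue,green}; column 2 has {blue,green,yellow}; the diagonal has {yellow} — only red is left for (r2,c2).
row 2 has {red,blue,green}; column 3 has {blue} — only yellow is left for (r2,c3).
row 3 has {red,blue,yellow}; column 3 has {blue,yellow}; the diagonal has {red,yellow} — only green is left for (r3,c3).
row 4 has {green,yellow}; column 3 has {blue,green,yellow} — only red is left for (r4,c3).
row 4 has {red,green,yellow}; column 4 has {red,green,yellow}; the diagonal has {red,green,yellow} — only blue is left for (r4,c4).

yellow green blue red / blue red yellow green / red blue green yellow / green yellow red blue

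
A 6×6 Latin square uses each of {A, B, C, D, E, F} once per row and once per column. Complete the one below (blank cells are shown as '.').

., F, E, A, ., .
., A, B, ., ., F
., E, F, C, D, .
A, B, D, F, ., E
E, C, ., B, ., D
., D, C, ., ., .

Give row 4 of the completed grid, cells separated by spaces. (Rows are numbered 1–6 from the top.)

A B D F C E

(r3,c1) = B
(r3,c6) = A
(r4,c5) = C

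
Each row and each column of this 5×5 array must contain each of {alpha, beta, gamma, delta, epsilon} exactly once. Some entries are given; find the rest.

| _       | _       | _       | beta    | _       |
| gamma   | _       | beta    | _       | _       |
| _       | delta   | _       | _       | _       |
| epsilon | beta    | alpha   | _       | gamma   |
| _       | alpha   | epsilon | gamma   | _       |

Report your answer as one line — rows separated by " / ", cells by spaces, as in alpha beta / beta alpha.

Cell (r2,c2): row 2 has {beta,gamma}; column 2 has {alpha,beta,delta} → epsilon.
Cell (r3,c3): row 3 has {delta}; column 3 has {alpha,beta,epsilon} → gamma.
Cell (r4,c4): row 4 has {alpha,beta,gamma,epsilon}; column 4 has {beta,gamma} → delta.
Cell (r1,c2): row 1 has {beta}; column 2 has {alpha,beta,delta,epsilon} → gamma.
Cell (r1,c3): row 1 has {beta,gamma}; column 3 has {alpha,beta,gamma,epsilon} → delta.
Cell (r2,c4): row 2 has {beta,gamma,epsilon}; column 4 has {beta,gamma,delta} → alpha.
Cell (r2,c5): row 2 has {alpha,beta,gamma,epsilon}; column 5 has {gamma} → delta.
Cell (r3,c4): row 3 has {gamma,delta}; column 4 has {alpha,beta,gamma,delta} → epsilon.
Cell (r5,c5): row 5 has {alpha,gamma,epsilon}; column 5 has {gamma,delta} → beta.
Cell (r1,c1): row 1 has {beta,gamma,delta}; column 1 has {gamma,epsilon} → alpha.
Cell (r1,c5): row 1 has {alpha,beta,gamma,delta}; column 5 has {beta,gamma,delta} → epsilon.
Cell (r3,c1): row 3 has {gamma,delta,epsilon}; column 1 has {alpha,gamma,epsilon} → beta.
Cell (r3,c5): row 3 has {beta,gamma,delta,epsilon}; column 5 has {beta,gamma,delta,epsilon} → alpha.
Cell (r5,c1): row 5 has {alpha,beta,gamma,epsilon}; column 1 has {alpha,beta,gamma,epsilon} → delta.

alpha gamma delta beta epsilon / gamma epsilon beta alpha delta / beta delta gamma epsilon alpha / epsilon beta alpha delta gamma / delta alpha epsilon gamma beta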